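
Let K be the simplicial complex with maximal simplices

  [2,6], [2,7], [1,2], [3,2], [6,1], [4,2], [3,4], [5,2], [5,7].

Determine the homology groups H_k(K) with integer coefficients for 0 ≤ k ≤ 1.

We work with the vertex ordering 1 < 2 < 3 < 4 < 5 < 6 < 7. The simplices of K, each written with vertices in increasing order, are:

  0-simplices (7): [1], [2], [3], [4], [5], [6], [7]
  1-simplices (9): [1,2], [1,6], [2,3], [2,4], [2,5], [2,6], [2,7], [3,4], [5,7]

giving chain groups C_0 ≅ Z^7, C_1 ≅ Z^9.

The boundary map ∂_1: C_1 → C_0 is given by ∂[p,q] = [q] − [p]. For instance
  ∂[2,7] = [7] − [2].
The resulting 7×9 matrix has rank 6, and its Smith normal form has invariant factors (1,1,1,1,1,1).

Computing H_k = (kernel of ∂_k) / (image of ∂_{k+1}):

  H_0: rank C_0 − rank ∂_1 = 7 − 6 = 1, and the invariant factors of ∂_1 are all 1, so H_0 = Z.
  H_1: rank ker ∂_1 − rank ∂_2 = (9 − 6) − 0 = 3, and there is no ∂_2, so H_1 = Z^3.

As a check, the Euler characteristic is 7 − 9 = -2, which agrees with 1 − 3 = -2.
(K is a triangulation of a wedge of 3 circles.)

H_0 ≅ Z,  H_1 ≅ Z^3.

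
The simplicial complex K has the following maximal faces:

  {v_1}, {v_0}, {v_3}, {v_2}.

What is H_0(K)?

K has 4 vertices.
rank ∂_0 = 0, rank ∂_1 = 0 ⇒ b_0 = 4 − 0 − 0 = 4. So H_0 ≅ Z^4.

H_0 ≅ Z^4.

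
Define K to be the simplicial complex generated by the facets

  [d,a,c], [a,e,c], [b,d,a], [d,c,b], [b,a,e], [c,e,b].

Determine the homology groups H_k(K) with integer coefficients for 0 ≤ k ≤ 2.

Take the total order a < b < c < d < e on the vertex set. Then K (dimension 2) consists of the simplices:

  0-simplices (5): a, b, c, d, e
  1-simplices (9): ab, ac, ad, ae, bc, bd, be, cd, ce
  2-simplices (6): abd, abe, acd, ace, bcd, bce

so the chain groups are C_0 ≅ Z^5, C_1 ≅ Z^9, C_2 ≅ Z^6.

The boundary map ∂_1: C_1 → C_0 is given by ∂[p,q] = [q] − [p].
The resulting 5×9 matrix has rank 4, and its Smith normal form has invariant factors (1,1,1,1).

Boundary ∂_2: C_2 → C_1 sends each 2-simplex [p,q,r] to [q,r] − [p,r] + [p,q]. For instance
  ∂bcd = cd − bd + bc,
  ∂abd = bd − ad + ab.
This gives a 9×6 integer matrix of rank 5; reducing to Smith normal form yields diagonal entries (1,1,1,1,1).

Now H_k = ker ∂_k / im ∂_{k+1}, so:

  H_0: rank C_0 − rank ∂_1 = 5 − 4 = 1, and the invariant factors of ∂_1 are all 1, so H_0 ≅ Z.
  H_1: rank ker ∂_1 − rank ∂_2 = (9 − 4) − 5 = 0, and the invariant factors of ∂_2 are all 1, so H_1 ≅ 0.
  H_2: rank ker ∂_2 − rank ∂_3 = (6 − 5) − 0 = 1, and there is no ∂_3, so H_2 ≅ Z.

(K is a triangulation of the 2-sphere S^2.)

H_0 = Z,  H_1 = 0,  H_2 = Z.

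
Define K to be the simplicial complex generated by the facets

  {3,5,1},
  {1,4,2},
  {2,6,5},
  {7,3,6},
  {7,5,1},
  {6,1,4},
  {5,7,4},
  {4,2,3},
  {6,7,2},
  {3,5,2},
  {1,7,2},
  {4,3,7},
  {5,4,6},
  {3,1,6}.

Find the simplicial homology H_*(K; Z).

Take the total order 1 < 2 < 3 < 4 < 5 < 6 < 7 on the vertex set. Then K (dimension 2) consists of the simplices:

  0-simplices (7): [1], [2], [3], [4], [5], [6], [7]
  1-simplices (21): [1,2], [1,3], [1,4], [1,5], [1,6], [1,7], [2,3], [2,4], [2,5], [2,6], [2,7], [3,4], [3,5], [3,6], [3,7], [4,5], [4,6], [4,7], [5,6], [5,7], [6,7]
  2-simplices (14): [1,2,4], [1,2,7], [1,3,5], [1,3,6], [1,4,6], [1,5,7], [2,3,4], [2,3,5], [2,5,6], [2,6,7], [3,4,7], [3,6,7], [4,5,6], [4,5,7]

giving chain groups C_0 ≅ Z^7, C_1 ≅ Z^21, C_2 ≅ Z^14.

Boundary ∂_1: C_1 → C_0 is given by ∂[p,q] = [q] − [p]. For instance
  ∂[6,7] = [7] − [6].
This gives a 7×21 integer matrix of rank 6; reducing to Smith normal form yields diagonal entries (1,1,1,1,1,1).

Boundary ∂_2: C_2 → C_1 sends each 2-simplex [p,q,r] to [q,r] − [p,r] + [p,q]. For instance
  ∂[4,5,6] = [5,6] − [4,6] + [4,5],
  ∂[1,2,7] = [2,7] − [1,7] + [1,2].
This gives a 21×14 integer matrix of rank 13; reducing to Smith normal form yields diagonal entries (1,1,1,1,1,1,1,1,1,1,1,1,1).

From H_k ≅ ker(∂_k) / im(∂_{k+1}) we obtain:

  H_0: rank C_0 − rank ∂_1 = 7 − 6 = 1, and the invariant factors of ∂_1 are all 1, so H_0 = Z.
  H_1: rank ker ∂_1 − rank ∂_2 = (21 − 6) − 13 = 2, and the invariant factors of ∂_2 are all 1, so H_1 = Z^2.
  H_2: rank ker ∂_2 − rank ∂_3 = (14 − 13) − 0 = 1, and there is no ∂_3, so H_2 = Z.

As a check, the Euler characteristic is 7 − 21 + 14 = 0, which agrees with 1 − 2 + 1 = 0.
(K is a triangulation of the torus T^2.)

H_0 ≅ Z,  H_1 ≅ Z^2,  H_2 ≅ Z.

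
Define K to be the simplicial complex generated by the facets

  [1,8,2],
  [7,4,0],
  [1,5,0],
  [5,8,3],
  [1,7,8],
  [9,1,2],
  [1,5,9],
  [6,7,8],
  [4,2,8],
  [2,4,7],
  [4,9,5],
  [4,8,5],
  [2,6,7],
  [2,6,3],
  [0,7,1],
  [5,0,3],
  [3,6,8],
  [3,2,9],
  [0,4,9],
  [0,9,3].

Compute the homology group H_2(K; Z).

H_2 = 0.

We work with the vertex ordering 0 < 1 < 2 < 3 < 4 < 5 < 6 < 7 < 8 < 9. The simplices of K, each written with vertices in increasing order, are:

  0-simplices (10): [0], [1], [2], [3], [4], [5], [6], [7], [8], [9]
  1-simplices (30): (30 of them)
  2-simplices (20): (20 of them)

giving chain groups C_0 ≅ Z^10, C_1 ≅ Z^30, C_2 ≅ Z^20.

Boundary ∂_1: C_1 → C_0 maps an edge to its endpoints' difference, ∂[p,q] = q − p.
The 10×30 boundary matrix has rank 9 and Smith normal form diag(1,1,1,1,1,1,1,1,1).

∂_2: C_2 → C_1 acts by ∂[p,q,r] = [q,r] − [p,r] + [p,q]. For instance
  ∂[0,1,7] = [1,7] − [0,7] + [0,1],
  ∂[1,2,8] = [2,8] − [1,8] + [1,2].
The resulting 30×20 matrix has rank 20, and its Smith normal form has invariant factors (1,1,1,1,1,1,1,1,1,1,1,1,1,1,1,1,1,1,1,2).

From H_k ≅ ker(∂_k) / im(∂_{k+1}) we obtain:

  H_2: rank ker ∂_2 − rank ∂_3 = (20 − 20) − 0 = 0, and there is no ∂_3, so H_2 ≅ 0.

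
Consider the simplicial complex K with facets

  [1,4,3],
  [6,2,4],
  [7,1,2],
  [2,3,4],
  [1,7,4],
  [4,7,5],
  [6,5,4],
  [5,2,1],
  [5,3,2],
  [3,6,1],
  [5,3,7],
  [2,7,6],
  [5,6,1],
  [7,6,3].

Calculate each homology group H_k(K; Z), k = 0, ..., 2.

H_0 = Z,  H_1 = Z^2,  H_2 = Z.

Take the total order 1 < 2 < 3 < 4 < 5 < 6 < 7 on the vertex set. Then K (dimension 2) consists of the simplices:

  0-simplices (7): [1], [2], [3], [4], [5], [6], [7]
  1-simplices (21): [1,2], [1,3], [1,4], [1,5], [1,6], [1,7], [2,3], [2,4], [2,5], [2,6], [2,7], [3,4], [3,5], [3,6], [3,7], [4,5], [4,6], [4,7], [5,6], [5,7], [6,7]
  2-simplices (14): [1,2,5], [1,2,7], [1,3,4], [1,3,6], [1,4,7], [1,5,6], [2,3,4], [2,3,5], [2,4,6], [2,6,7], [3,5,7], [3,6,7], [4,5,6], [4,5,7]

so the chain groups are C_0 ≅ Z^7, C_1 ≅ Z^21, C_2 ≅ Z^14.

Boundary ∂_1: C_1 → C_0 sends each edge [p,q] (with p < q) to q − p.
As a 7×21 matrix over Z this has rank 6, with invariant factors (1,1,1,1,1,1).

The boundary map ∂_2: C_2 → C_1 maps a triangle to the signed sum of its edges. For instance
  ∂[4,5,7] = [5,7] − [4,7] + [4,5],
  ∂[1,2,7] = [2,7] − [1,7] + [1,2].
The 21×14 boundary matrix has rank 13 and Smith normal form diag(1,1,1,1,1,1,1,1,1,1,1,1,1).

Computing H_k = (kernel of ∂_k) / (image of ∂_{k+1}):

  H_0: rank C_0 − rank ∂_1 = 7 − 6 = 1, and the invariant factors of ∂_1 are all 1, so H_0 = Z.
  H_1: rank ker ∂_1 − rank ∂_2 = (21 − 6) − 13 = 2, and the invariant factors of ∂_2 are all 1, so H_1 = Z^2.
  H_2: rank ker ∂_2 − rank ∂_3 = (14 − 13) − 0 = 1, and there is no ∂_3, so H_2 = Z.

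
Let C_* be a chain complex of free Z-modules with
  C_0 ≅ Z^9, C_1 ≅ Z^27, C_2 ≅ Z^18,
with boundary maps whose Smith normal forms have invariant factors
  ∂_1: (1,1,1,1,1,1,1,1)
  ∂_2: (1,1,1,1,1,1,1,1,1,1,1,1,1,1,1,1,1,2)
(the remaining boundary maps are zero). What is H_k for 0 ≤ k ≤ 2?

H_0: b_0 = 9 − 0 − 8 = 1; torsion from ∂_1 factors > 1: none. So H_0 ≅ Z.
H_1: b_1 = 27 − 8 − 18 = 1; torsion from ∂_2 factors > 1: [2]. So H_1 ≅ Z ⊕ Z/2.
H_2: b_2 = 18 − 18 − 0 = 0; torsion from ∂_3 factors > 1: none. So H_2 ≅ 0.

H_0 ≅ Z,  H_1 ≅ Z ⊕ Z/2,  H_2 = 0.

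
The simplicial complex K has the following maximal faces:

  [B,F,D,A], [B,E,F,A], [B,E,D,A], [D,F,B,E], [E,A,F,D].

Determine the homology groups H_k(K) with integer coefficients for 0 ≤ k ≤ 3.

Fix the vertex order A < B < D < E < F and write every simplex with vertices in increasing order. Then dim K = 3 and the simplices of K are:

  0-simplices (5): A, B, D, E, F
  1-simplices (10): AB, AD, AE, AF, BD, BE, BF, DE, DF, EF
  2-simplices (10): ABD, ABE, ABF, ADE, ADF, AEF, BDE, BDF, BEF, DEF
  3-simplices (5): ABDE, ABDF, ABEF, ADEF, BDEF

giving chain groups C_0 ≅ Z^5, C_1 ≅ Z^10, C_2 ≅ Z^10, C_3 ≅ Z^5.

∂_1: C_1 → C_0 maps an edge to its endpoints' difference, ∂[p,q] = q − p. For instance
  ∂DF = F − D.
This gives a 5×10 integer matrix of rank 4; reducing to Smith normal form yields diagonal entries (1,1,1,1).

∂_2: C_2 → C_1 acts by ∂[p,q,r] = [q,r] − [p,r] + [p,q]. For instance
  ∂ADF = DF − AF + AD,
  ∂ABD = BD − AD + AB.
As a 10×10 matrix over Z this has rank 6, with invariant factors (1,1,1,1,1,1).

Boundary ∂_3: C_3 → C_2 sends each 3-simplex σ to the alternating sum Σ_i (−1)^i (σ with its i-th vertex removed). For instance
  ∂ABEF = BEF − AEF + ABF − ABE,
  ∂ABDE = BDE − ADE + ABE − ABD.
As a 10×5 matrix over Z this has rank 4, with invariant factors (1,1,1,1).

Computing H_k = (kernel of ∂_k) / (image of ∂_{k+1}):

  H_0: rank C_0 − rank ∂_1 = 5 − 4 = 1, and the invariant factors of ∂_1 are all 1, so H_0 ≅ Z.
  H_1: rank ker ∂_1 − rank ∂_2 = (10 − 4) − 6 = 0, and the invariant factors of ∂_2 are all 1, so H_1 ≅ 0.
  H_2: rank ker ∂_2 − rank ∂_3 = (10 − 6) − 4 = 0, and the invariant factors of ∂_3 are all 1, so H_2 ≅ 0.
  H_3: rank ker ∂_3 − rank ∂_4 = (5 − 4) − 0 = 1, and there is no ∂_4, so H_3 ≅ Z.

As a check, the Euler characteristic is 5 − 10 + 10 − 5 = 0, which agrees with 1 − 0 + 0 − 1 = 0.
(K is a triangulation of the 3-sphere S^3.)

H_0 ≅ Z,  H_1 = 0,  H_2 = 0,  H_3 ≅ Z.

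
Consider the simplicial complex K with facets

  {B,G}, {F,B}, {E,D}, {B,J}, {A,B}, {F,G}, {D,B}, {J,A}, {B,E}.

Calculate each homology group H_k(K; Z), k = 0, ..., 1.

Fix the vertex order A < B < D < E < F < G < J and write every simplex with vertices in increasing order. Then dim K = 1 and the simplices of K are:

  0-simplices (7): A, B, D, E, F, G, J
  1-simplices (9): AB, AJ, BD, BE, BF, BG, BJ, DE, FG

Hence C_0 ≅ Z^7, C_1 ≅ Z^9.

The boundary map ∂_1: C_1 → C_0 sends each edge [p,q] (with p < q) to q − p. For instance
  ∂FG = G − F.
The 7×9 boundary matrix has rank 6 and Smith normal form diag(1,1,1,1,1,1).

Computing H_k = (kernel of ∂_k) / (image of ∂_{k+1}):

  H_0: rank C_0 − rank ∂_1 = 7 − 6 = 1, and the invariant factors of ∂_1 are all 1, so H_0 = Z.
  H_1: rank ker ∂_1 − rank ∂_2 = (9 − 6) − 0 = 3, and there is no ∂_2, so H_1 = Z^3.

As a check, the Euler characteristic is 7 − 9 = -2, which agrees with 1 − 3 = -2.
(K is a triangulation of a wedge of 3 circles.)

H_0 = Z,  H_1 = Z^3.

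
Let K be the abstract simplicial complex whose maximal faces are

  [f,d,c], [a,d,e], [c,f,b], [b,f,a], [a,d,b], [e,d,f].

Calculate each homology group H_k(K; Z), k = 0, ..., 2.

Fix the vertex order a < b < c < d < e < f and write every simplex with vertices in increasing order. Then dim K = 2 and the simplices of K are:

  0-simplices (6): a, b, c, d, e, f
  1-simplices (12): ab, ad, ae, af, bc, bd, bf, cd, cf, de, df, ef
  2-simplices (6): abd, abf, ade, bcf, cdf, def

so the chain groups are C_0 ≅ Z^6, C_1 ≅ Z^12, C_2 ≅ Z^6.

The boundary map ∂_1: C_1 → C_0 is given by ∂[p,q] = [q] − [p]. For instance
  ∂bc = c − b.
As a 6×12 matrix over Z this has rank 5, with invariant factors (1,1,1,1,1).

The boundary map ∂_2: C_2 → C_1 maps a triangle to the signed sum of its edges. For instance
  ∂def = ef − df + de,
  ∂abf = bf − af + ab.
As a 12×6 matrix over Z this has rank 6, with invariant factors (1,1,1,1,1,1).

Reading off H_k = ker ∂_k / im ∂_{k+1}:

  H_0: rank C_0 − rank ∂_1 = 6 − 5 = 1, and the invariant factors of ∂_1 are all 1, so H_0 = Z.
  H_1: rank ker ∂_1 − rank ∂_2 = (12 − 5) − 6 = 1, and the invariant factors of ∂_2 are all 1, so H_1 = Z.
  H_2: rank ker ∂_2 − rank ∂_3 = (6 − 6) − 0 = 0, and there is no ∂_3, so H_2 = 0.

As a check, the Euler characteristic is 6 − 12 + 6 = 0, which agrees with 1 − 1 + 0 = 0.

H_0 = Z,  H_1 = Z,  H_2 = 0.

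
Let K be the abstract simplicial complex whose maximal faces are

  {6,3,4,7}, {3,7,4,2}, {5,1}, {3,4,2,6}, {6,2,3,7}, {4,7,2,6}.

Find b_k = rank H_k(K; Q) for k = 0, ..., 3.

Take the total order 1 < 2 < 3 < 4 < 5 < 6 < 7 on the vertex set. Then K (dimension 3) consists of the simplices:

  0-simplices (7): [1], [2], [3], [4], [5], [6], [7]
  1-simplices (11): [1,5], [2,3], [2,4], [2,6], [2,7], [3,4], [3,6], [3,7], [4,6], [4,7], [6,7]
  2-simplices (10): [2,3,4], [2,3,6], [2,3,7], [2,4,6], [2,4,7], [2,6,7], [3,4,6], [3,4,7], [3,6,7], [4,6,7]
  3-simplices (5): [2,3,4,6], [2,3,4,7], [2,3,6,7], [2,4,6,7], [3,4,6,7]

giving chain groups C_0 ≅ Z^7, C_1 ≅ Z^11, C_2 ≅ Z^10, C_3 ≅ Z^5.

The boundary map ∂_1: C_1 → C_0 is given by ∂[p,q] = [q] − [p].
This gives a 7×11 integer matrix of rank 5; reducing to Smith normal form yields diagonal entries (1,1,1,1,1).

∂_2: C_2 → C_1 acts by ∂[p,q,r] = [q,r] − [p,r] + [p,q]. For instance
  ∂[3,4,7] = [4,7] − [3,7] + [3,4],
  ∂[3,6,7] = [6,7] − [3,7] + [3,6].
As a 11×10 matrix over Z this has rank 6, with invariant factors (1,1,1,1,1,1).

The boundary map ∂_3: C_3 → C_2 sends each 3-simplex σ to the alternating sum Σ_i (−1)^i (σ with its i-th vertex removed). For instance
  ∂[2,3,4,7] = [3,4,7] − [2,4,7] + [2,3,7] − [2,3,4],
  ∂[2,3,6,7] = [3,6,7] − [2,6,7] + [2,3,7] − [2,3,6].
This gives a 10×5 integer matrix of rank 4; reducing to Smith normal form yields diagonal entries (1,1,1,1).

From H_k ≅ ker(∂_k) / im(∂_{k+1}) we obtain:

  H_0: rank C_0 − rank ∂_1 = 7 − 5 = 2, and the invariant factors of ∂_1 are all 1, so H_0 = Z^2.
  H_1: rank ker ∂_1 − rank ∂_2 = (11 − 5) − 6 = 0, and the invariant factors of ∂_2 are all 1, so H_1 = 0.
  H_2: rank ker ∂_2 − rank ∂_3 = (10 − 6) − 4 = 0, and the invariant factors of ∂_3 are all 1, so H_2 = 0.
  H_3: rank ker ∂_3 − rank ∂_4 = (5 − 4) − 0 = 1, and there is no ∂_4, so H_3 = Z.

(K is a triangulation of the disjoint union of the 3-sphere S^3 and the 1-simplex.)

Hence the Betti numbers are b_0 = 2, b_1 = 0, b_2 = 0, b_3 = 1.

b_0 = 2, b_1 = 0, b_2 = 0, b_3 = 1.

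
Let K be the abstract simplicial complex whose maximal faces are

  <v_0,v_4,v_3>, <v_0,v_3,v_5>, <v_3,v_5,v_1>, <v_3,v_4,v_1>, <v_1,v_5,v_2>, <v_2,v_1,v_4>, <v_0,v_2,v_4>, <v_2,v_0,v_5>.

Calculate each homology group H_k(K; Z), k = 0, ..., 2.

H_0 = Z,  H_1 = 0,  H_2 = Z.

Take the total order v_0 < v_1 < v_2 < v_3 < v_4 < v_5 on the vertex set. Then K (dimension 2) consists of the simplices:

  0-simplices (6): [v_0], [v_1], [v_2], [v_3], [v_4], [v_5]
  1-simplices (12): [v_0,v_2], [v_0,v_3], [v_0,v_4], [v_0,v_5], [v_1,v_2], [v_1,v_3], [v_1,v_4], [v_1,v_5], [v_2,v_4], [v_2,v_5], [v_3,v_4], [v_3,v_5]
  2-simplices (8): [v_0,v_2,v_4], [v_0,v_2,v_5], [v_0,v_3,v_4], [v_0,v_3,v_5], [v_1,v_2,v_4], [v_1,v_2,v_5], [v_1,v_3,v_4], [v_1,v_3,v_5]

giving chain groups C_0 ≅ Z^6, C_1 ≅ Z^12, C_2 ≅ Z^8.

The boundary map ∂_1: C_1 → C_0 maps an edge to its endpoints' difference, ∂[p,q] = q − p. For instance
  ∂[v_1,v_2] = [v_2] − [v_1].
As a 6×12 matrix over Z this has rank 5, with invariant factors (1,1,1,1,1).

∂_2: C_2 → C_1 sends each 2-simplex [p,q,r] to [q,r] − [p,r] + [p,q]. For instance
  ∂[v_0,v_2,v_4] = [v_2,v_4] − [v_0,v_4] + [v_0,v_2],
  ∂[v_1,v_2,v_5] = [v_2,v_5] − [v_1,v_5] + [v_1,v_2].
As a 12×8 matrix over Z this has rank 7, with invariant factors (1,1,1,1,1,1,1).

Computing H_k = (kernel of ∂_k) / (image of ∂_{k+1}):

  H_0: rank C_0 − rank ∂_1 = 6 − 5 = 1, and the invariant factors of ∂_1 are all 1, so H_0 = Z.
  H_1: rank ker ∂_1 − rank ∂_2 = (12 − 5) − 7 = 0, and the invariant factors of ∂_2 are all 1, so H_1 = 0.
  H_2: rank ker ∂_2 − rank ∂_3 = (8 − 7) − 0 = 1, and there is no ∂_3, so H_2 = Z.

As a check, the Euler characteristic is 6 − 12 + 8 = 2, which agrees with 1 − 0 + 1 = 2.
(K is a triangulation of the 2-sphere S^2.)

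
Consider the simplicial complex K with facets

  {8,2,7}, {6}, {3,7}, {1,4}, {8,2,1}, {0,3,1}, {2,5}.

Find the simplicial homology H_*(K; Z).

Order the vertices as 0 < 1 < 2 < 3 < 4 < 5 < 6 < 7 < 8. Listing each simplex with vertices in this order, K has dimension 2 with simplices:

  0-simplices (9): [0], [1], [2], [3], [4], [5], [6], [7], [8]
  1-simplices (11): [0,1], [0,3], [1,2], [1,3], [1,4], [1,8], [2,5], [2,7], [2,8], [3,7], [7,8]
  2-simplices (3): [0,1,3], [1,2,8], [2,7,8]

Hence C_0 ≅ Z^9, C_1 ≅ Z^11, C_2 ≅ Z^3.

∂_1: C_1 → C_0 is given by ∂[p,q] = [q] − [p]. For instance
  ∂[2,8] = [8] − [2].
As a 9×11 matrix over Z this has rank 7, with invariant factors (1,1,1,1,1,1,1).

Boundary ∂_2: C_2 → C_1 sends each 2-simplex [p,q,r] to [q,r] − [p,r] + [p,q]. For instance
  ∂[2,7,8] = [7,8] − [2,8] + [2,7],
  ∂[0,1,3] = [1,3] − [0,3] + [0,1].
The 11×3 boundary matrix has rank 3 and Smith normal form diag(1,1,1).

Now H_k = ker ∂_k / im ∂_{k+1}, so:

  H_0: rank C_0 − rank ∂_1 = 9 − 7 = 2, and the invariant factors of ∂_1 are all 1, so H_0 ≅ Z^2.
  H_1: rank ker ∂_1 − rank ∂_2 = (11 − 7) − 3 = 1, and the invariant factors of ∂_2 are all 1, so H_1 ≅ Z.
  H_2: rank ker ∂_2 − rank ∂_3 = (3 − 3) − 0 = 0, and there is no ∂_3, so H_2 ≅ 0.

As a check, the Euler characteristic is 9 − 11 + 3 = 1, which agrees with 2 − 1 + 0 = 1.

H_0 = Z^2,  H_1 = Z,  H_2 = 0.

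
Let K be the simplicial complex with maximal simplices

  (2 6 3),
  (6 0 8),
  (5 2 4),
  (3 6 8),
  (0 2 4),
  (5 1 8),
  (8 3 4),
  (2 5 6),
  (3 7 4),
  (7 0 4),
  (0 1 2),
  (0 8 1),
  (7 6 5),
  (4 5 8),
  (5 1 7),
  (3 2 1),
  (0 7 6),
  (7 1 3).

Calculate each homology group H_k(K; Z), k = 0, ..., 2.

Order the vertices as 0 < 1 < 2 < 3 < 4 < 5 < 6 < 7 < 8. Listing each simplex with vertices in this order, K has dimension 2 with simplices:

  0-simplices (9): [0], [1], [2], [3], [4], [5], [6], [7], [8]
  1-simplices (27): (27 of them)
  2-simplices (18): [0,1,2], [0,1,8], [0,2,4], [0,4,7], [0,6,7], [0,6,8], [1,2,3], [1,3,7], [1,5,7], [1,5,8], [2,3,6], [2,4,5], [2,5,6], [3,4,7], [3,4,8], [3,6,8], [4,5,8], [5,6,7]

Hence C_0 ≅ Z^9, C_1 ≅ Z^27, C_2 ≅ Z^18.

∂_1: C_1 → C_0 sends each edge [p,q] (with p < q) to q − p. For instance
  ∂[1,7] = [7] − [1].
This gives a 9×27 integer matrix of rank 8; reducing to Smith normal form yields diagonal entries (1,1,1,1,1,1,1,1).

∂_2: C_2 → C_1 maps a triangle to the signed sum of its edges. For instance
  ∂[1,2,3] = [2,3] − [1,3] + [1,2],
  ∂[0,6,7] = [6,7] − [0,7] + [0,6].
As a 27×18 matrix over Z this has rank 17, with invariant factors (1,1,1,1,1,1,1,1,1,1,1,1,1,1,1,1,1).

Now H_k = ker ∂_k / im ∂_{k+1}, so:

  H_0: rank C_0 − rank ∂_1 = 9 − 8 = 1, and the invariant factors of ∂_1 are all 1, so H_0 = Z.
  H_1: rank ker ∂_1 − rank ∂_2 = (27 − 8) − 17 = 2, and the invariant factors of ∂_2 are all 1, so H_1 = Z^2.
  H_2: rank ker ∂_2 − rank ∂_3 = (18 − 17) − 0 = 1, and there is no ∂_3, so H_2 = Z.

H_0 ≅ Z,  H_1 ≅ Z^2,  H_2 ≅ Z.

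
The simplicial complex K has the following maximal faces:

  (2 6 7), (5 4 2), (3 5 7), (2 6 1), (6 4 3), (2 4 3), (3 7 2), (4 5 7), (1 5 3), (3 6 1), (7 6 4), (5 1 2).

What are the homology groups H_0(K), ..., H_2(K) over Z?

We work with the vertex ordering 1 < 2 < 3 < 4 < 5 < 6 < 7. The simplices of K, each written with vertices in increasing order, are:

  0-simplices (7): [1], [2], [3], [4], [5], [6], [7]
  1-simplices (18): [1,2], [1,3], [1,5], [1,6], [2,3], [2,4], [2,5], [2,6], [2,7], [3,4], [3,5], [3,6], [3,7], [4,5], [4,6], [4,7], [5,7], [6,7]
  2-simplices (12): [1,2,5], [1,2,6], [1,3,5], [1,3,6], [2,3,4], [2,3,7], [2,4,5], [2,6,7], [3,4,6], [3,5,7], [4,5,7], [4,6,7]

giving chain groups C_0 ≅ Z^7, C_1 ≅ Z^18, C_2 ≅ Z^12.

The boundary map ∂_1: C_1 → C_0 is given by ∂[p,q] = [q] − [p].
This gives a 7×18 integer matrix of rank 6; reducing to Smith normal form yields diagonal entries (1,1,1,1,1,1).

The boundary map ∂_2: C_2 → C_1 maps a triangle to the signed sum of its edges. For instance
  ∂[1,3,5] = [3,5] − [1,5] + [1,3],
  ∂[1,2,5] = [2,5] − [1,5] + [1,2].
As a 18×12 matrix over Z this has rank 12, with invariant factors (1,1,1,1,1,1,1,1,1,1,1,2).

Reading off H_k = ker ∂_k / im ∂_{k+1}:

  H_0: rank C_0 − rank ∂_1 = 7 − 6 = 1, and the invariant factors of ∂_1 are all 1, so H_0 = Z.
  H_1: rank ker ∂_1 − rank ∂_2 = (18 − 6) − 12 = 0, and ∂_2 has invariant factor 2 > 1, so H_1 = Z/2Z.
  H_2: rank ker ∂_2 − rank ∂_3 = (12 − 12) − 0 = 0, and there is no ∂_3, so H_2 = 0.

H_0 ≅ Z,  H_1 ≅ Z/2Z,  H_2 = 0.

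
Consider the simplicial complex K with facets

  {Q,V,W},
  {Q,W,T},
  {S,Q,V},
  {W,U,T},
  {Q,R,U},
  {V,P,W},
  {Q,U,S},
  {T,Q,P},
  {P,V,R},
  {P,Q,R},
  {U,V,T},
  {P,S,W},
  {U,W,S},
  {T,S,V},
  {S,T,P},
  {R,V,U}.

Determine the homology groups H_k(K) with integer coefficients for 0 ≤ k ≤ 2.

H_0 ≅ Z,  H_1 ≅ Z^2,  H_2 ≅ Z.

Fix the vertex order P < Q < R < S < T < U < V < W and write every simplex with vertices in increasing order. Then dim K = 2 and the simplices of K are:

  0-simplices (8): P, Q, R, S, T, U, V, W
  1-simplices (24): PQ, PR, PS, PT, PV, PW, QR, QS, QT, QU, QV, QW, RU, RV, ST, SU, SV, SW, TU, TV, TW, UV, UW, VW
  2-simplices (16): PQR, PQT, PRV, PST, PSW, PVW, QRU, QSU, QSV, QTW, QVW, RUV, STV, SUW, TUV, TUW

so the chain groups are C_0 ≅ Z^8, C_1 ≅ Z^24, C_2 ≅ Z^16.

The boundary map ∂_1: C_1 → C_0 is given by ∂[p,q] = [q] − [p].
This gives a 8×24 integer matrix of rank 7; reducing to Smith normal form yields diagonal entries (1,1,1,1,1,1,1).

The boundary map ∂_2: C_2 → C_1 maps a triangle to the signed sum of its edges. For instance
  ∂TUV = UV − TV + TU,
  ∂PVW = VW − PW + PV.
The 24×16 boundary matrix has rank 15 and Smith normal form diag(1,1,1,1,1,1,1,1,1,1,1,1,1,1,1).

From H_k ≅ ker(∂_k) / im(∂_{k+1}) we obtain:

  H_0: rank C_0 − rank ∂_1 = 8 − 7 = 1, and the invariant factors of ∂_1 are all 1, so H_0 ≅ Z.
  H_1: rank ker ∂_1 − rank ∂_2 = (24 − 7) − 15 = 2, and the invariant factors of ∂_2 are all 1, so H_1 ≅ Z^2.
  H_2: rank ker ∂_2 − rank ∂_3 = (16 − 15) − 0 = 1, and there is no ∂_3, so H_2 ≅ Z.

As a check, the Euler characteristic is 8 − 24 + 16 = 0, which agrees with 1 − 2 + 1 = 0.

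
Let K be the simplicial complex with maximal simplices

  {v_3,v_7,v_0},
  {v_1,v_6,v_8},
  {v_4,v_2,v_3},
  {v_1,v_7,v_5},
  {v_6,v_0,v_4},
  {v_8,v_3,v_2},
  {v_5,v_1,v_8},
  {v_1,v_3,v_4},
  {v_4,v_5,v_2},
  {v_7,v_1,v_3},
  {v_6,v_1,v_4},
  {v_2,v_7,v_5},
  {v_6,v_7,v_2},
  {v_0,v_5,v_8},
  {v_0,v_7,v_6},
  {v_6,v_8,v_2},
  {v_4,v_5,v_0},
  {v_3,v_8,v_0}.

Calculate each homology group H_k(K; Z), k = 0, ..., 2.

Fix the vertex order v_0 < v_1 < v_2 < v_3 < v_4 < v_5 < v_6 < v_7 < v_8 and write every simplex with vertices in increasing order. Then dim K = 2 and the simplices of K are:

  0-simplices (9): [v_0], [v_1], [v_2], [v_3], [v_4], [v_5], [v_6], [v_7], [v_8]
  1-simplices (27): (27 of them)
  2-simplices (18): (18 of them)

Hence C_0 ≅ Z^9, C_1 ≅ Z^27, C_2 ≅ Z^18.

Boundary ∂_1: C_1 → C_0 is given by ∂[p,q] = [q] − [p].
As a 9×27 matrix over Z this has rank 8, with invariant factors (1,1,1,1,1,1,1,1).

Boundary ∂_2: C_2 → C_1 maps a triangle to the signed sum of its edges. For instance
  ∂[v_0,v_5,v_8] = [v_5,v_8] − [v_0,v_8] + [v_0,v_5],
  ∂[v_0,v_4,v_6] = [v_4,v_6] − [v_0,v_6] + [v_0,v_4].
This gives a 27×18 integer matrix of rank 17; reducing to Smith normal form yields diagonal entries (1,1,1,1,1,1,1,1,1,1,1,1,1,1,1,1,1).

Now H_k = ker ∂_k / im ∂_{k+1}, so:

  H_0: rank C_0 − rank ∂_1 = 9 − 8 = 1, and the invariant factors of ∂_1 are all 1, so H_0 ≅ Z.
  H_1: rank ker ∂_1 − rank ∂_2 = (27 − 8) − 17 = 2, and the invariant factors of ∂_2 are all 1, so H_1 ≅ Z^2.
  H_2: rank ker ∂_2 − rank ∂_3 = (18 − 17) − 0 = 1, and there is no ∂_3, so H_2 ≅ Z.

H_0 = Z,  H_1 = Z^2,  H_2 = Z.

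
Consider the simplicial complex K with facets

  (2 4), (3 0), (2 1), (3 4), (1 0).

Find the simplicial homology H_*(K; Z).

Fix the vertex order 0 < 1 < 2 < 3 < 4 and write every simplex with vertices in increasing order. Then dim K = 1 and the simplices of K are:

  0-simplices (5): [0], [1], [2], [3], [4]
  1-simplices (5): [0,1], [0,3], [1,2], [2,4], [3,4]

Hence C_0 ≅ Z^5, C_1 ≅ Z^5.

The boundary map ∂_1: C_1 → C_0 sends each edge [p,q] (with p < q) to q − p. For instance
  ∂[0,1] = [1] − [0].
This gives a 5×5 integer matrix of rank 4; reducing to Smith normal form yields diagonal entries (1,1,1,1).

Computing H_k = (kernel of ∂_k) / (image of ∂_{k+1}):

  H_0: rank C_0 − rank ∂_1 = 5 − 4 = 1, and the invariant factors of ∂_1 are all 1, so H_0 = Z.
  H_1: rank ker ∂_1 − rank ∂_2 = (5 − 4) − 0 = 1, and there is no ∂_2, so H_1 = Z.

As a check, the Euler characteristic is 5 − 5 = 0, which agrees with 1 − 1 = 0.

H_0 = Z,  H_1 = Z.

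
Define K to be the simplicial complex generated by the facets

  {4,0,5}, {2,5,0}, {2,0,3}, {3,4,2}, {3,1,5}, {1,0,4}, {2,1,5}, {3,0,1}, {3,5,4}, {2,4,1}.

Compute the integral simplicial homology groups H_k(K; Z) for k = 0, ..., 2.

H_0 ≅ Z,  H_1 ≅ Z_2,  H_2 = 0.

K has 6 vertices, 15 edges, 10 triangles.
rank ∂_0 = 0, rank ∂_1 = 5 ⇒ b_0 = 6 − 0 − 5 = 1; all invariant factors of ∂_1 are 1 so no torsion. So H_0 = Z.
rank ∂_1 = 5, rank ∂_2 = 10 ⇒ b_1 = 15 − 5 − 10 = 0; ∂_2 has invariant factor(s) [2] giving torsion. So H_1 = Z_2.
rank ∂_2 = 10, rank ∂_3 = 0 ⇒ b_2 = 10 − 10 − 0 = 0. So H_2 = 0.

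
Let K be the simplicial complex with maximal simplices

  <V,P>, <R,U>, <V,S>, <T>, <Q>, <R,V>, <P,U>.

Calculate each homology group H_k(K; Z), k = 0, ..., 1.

H_0 = Z^3,  H_1 = Z.

Fix the vertex order P < Q < R < S < T < U < V and write every simplex with vertices in increasing order. Then dim K = 1 and the simplices of K are:

  0-simplices (7): P, Q, R, S, T, U, V
  1-simplices (5): PU, PV, RU, RV, SV

so the chain groups are C_0 ≅ Z^7, C_1 ≅ Z^5.

Boundary ∂_1: C_1 → C_0 maps an edge to its endpoints' difference, ∂[p,q] = q − p.
As a 7×5 matrix over Z this has rank 4, with invariant factors (1,1,1,1).

Now H_k = ker ∂_k / im ∂_{k+1}, so:

  H_0: rank C_0 − rank ∂_1 = 7 − 4 = 3, and the invariant factors of ∂_1 are all 1, so H_0 ≅ Z^3.
  H_1: rank ker ∂_1 − rank ∂_2 = (5 − 4) − 0 = 1, and there is no ∂_2, so H_1 ≅ Z.

As a check, the Euler characteristic is 7 − 5 = 2, which agrees with 3 − 1 = 2.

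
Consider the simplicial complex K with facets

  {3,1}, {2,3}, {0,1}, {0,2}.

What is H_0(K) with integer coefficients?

H_0 ≅ Z.

We work with the vertex ordering 0 < 1 < 2 < 3. The simplices of K, each written with vertices in increasing order, are:

  0-simplices (4): [0], [1], [2], [3]
  1-simplices (4): [0,1], [0,2], [1,3], [2,3]

Hence C_0 ≅ Z^4, C_1 ≅ Z^4.

The boundary map ∂_1: C_1 → C_0 sends each edge [p,q] (with p < q) to q − p.
This gives a 4×4 integer matrix of rank 3; reducing to Smith normal form yields diagonal entries (1,1,1).

From H_k ≅ ker(∂_k) / im(∂_{k+1}) we obtain:

  H_0: rank C_0 − rank ∂_1 = 4 − 3 = 1, and the invariant factors of ∂_1 are all 1, so H_0 = Z.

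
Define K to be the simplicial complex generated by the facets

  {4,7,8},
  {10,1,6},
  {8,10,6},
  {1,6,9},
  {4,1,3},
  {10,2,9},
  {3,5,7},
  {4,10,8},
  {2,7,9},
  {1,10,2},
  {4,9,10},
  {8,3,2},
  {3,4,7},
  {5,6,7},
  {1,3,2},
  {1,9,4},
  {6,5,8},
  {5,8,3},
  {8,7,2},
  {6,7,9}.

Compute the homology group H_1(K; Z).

H_1 ≅ Z × Z/2.

Take the total order 1 < 2 < 3 < 4 < 5 < 6 < 7 < 8 < 9 < 10 on the vertex set. Then K (dimension 2) consists of the simplices:

  0-simplices (10): [1], [2], [3], [4], [5], [6], [7], [8], [9], [10]
  1-simplices (30): (30 of them)
  2-simplices (20): (20 of them)

giving chain groups C_0 ≅ Z^10, C_1 ≅ Z^30, C_2 ≅ Z^20.

Boundary ∂_1: C_1 → C_0 maps an edge to its endpoints' difference, ∂[p,q] = q − p. For instance
  ∂[2,7] = [7] − [2].
The 10×30 boundary matrix has rank 9 and Smith normal form diag(1,1,1,1,1,1,1,1,1).

The boundary map ∂_2: C_2 → C_1 acts by ∂[p,q,r] = [q,r] − [p,r] + [p,q]. For instance
  ∂[3,5,8] = [5,8] − [3,8] + [3,5],
  ∂[5,6,8] = [6,8] − [5,8] + [5,6].
This gives a 30×20 integer matrix of rank 20; reducing to Smith normal form yields diagonal entries (1,1,1,1,1,1,1,1,1,1,1,1,1,1,1,1,1,1,1,2).

Now H_k = ker ∂_k / im ∂_{k+1}, so:

  H_1: rank ker ∂_1 − rank ∂_2 = (30 − 9) − 20 = 1, and ∂_2 has invariant factor 2 > 1, so H_1 = Z × Z/2.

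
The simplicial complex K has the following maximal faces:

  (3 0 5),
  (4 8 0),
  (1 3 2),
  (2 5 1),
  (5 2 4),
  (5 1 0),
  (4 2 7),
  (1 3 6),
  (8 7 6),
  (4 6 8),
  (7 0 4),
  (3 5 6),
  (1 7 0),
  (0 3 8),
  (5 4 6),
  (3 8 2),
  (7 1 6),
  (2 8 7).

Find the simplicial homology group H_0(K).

H_0 ≅ Z.

Take the total order 0 < 1 < 2 < 3 < 4 < 5 < 6 < 7 < 8 on the vertex set. Then K (dimension 2) consists of the simplices:

  0-simplices (9): [0], [1], [2], [3], [4], [5], [6], [7], [8]
  1-simplices (27): (27 of them)
  2-simplices (18): [0,1,5], [0,1,7], [0,3,5], [0,3,8], [0,4,7], [0,4,8], [1,2,3], [1,2,5], [1,3,6], [1,6,7], [2,3,8], [2,4,5], [2,4,7], [2,7,8], [3,5,6], [4,5,6], [4,6,8], [6,7,8]

giving chain groups C_0 ≅ Z^9, C_1 ≅ Z^27, C_2 ≅ Z^18.

∂_1: C_1 → C_0 sends each edge [p,q] (with p < q) to q − p.
The 9×27 boundary matrix has rank 8 and Smith normal form diag(1,1,1,1,1,1,1,1).

Boundary ∂_2: C_2 → C_1 maps a triangle to the signed sum of its edges. For instance
  ∂[1,2,3] = [2,3] − [1,3] + [1,2],
  ∂[1,3,6] = [3,6] − [1,6] + [1,3].
This gives a 27×18 integer matrix of rank 18; reducing to Smith normal form yields diagonal entries (1,1,1,1,1,1,1,1,1,1,1,1,1,1,1,1,1,2).

Now H_k = ker ∂_k / im ∂_{k+1}, so:

  H_0: rank C_0 − rank ∂_1 = 9 − 8 = 1, and the invariant factors of ∂_1 are all 1, so H_0 ≅ Z.

(K is a triangulation of the Klein bottle.)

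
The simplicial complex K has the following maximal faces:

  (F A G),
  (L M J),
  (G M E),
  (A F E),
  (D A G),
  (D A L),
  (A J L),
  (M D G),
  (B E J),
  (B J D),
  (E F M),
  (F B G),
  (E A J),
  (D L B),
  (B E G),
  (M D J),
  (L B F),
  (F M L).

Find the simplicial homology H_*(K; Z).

H_0 = Z,  H_1 = Z ⊕ Z/2,  H_2 = 0.

Order the vertices as A < B < D < E < F < G < J < L < M. Listing each simplex with vertices in this order, K has dimension 2 with simplices:

  0-simplices (9): A, B, D, E, F, G, J, L, M
  1-simplices (27): AD, AE, AF, AG, AJ, AL, BD, BE, BF, BG, BJ, BL, DG, DJ, DL, DM, EF, EG, EJ, EM, FG, FL, FM, GM, JL, JM, LM
  2-simplices (18): ADG, ADL, AEF, AEJ, AFG, AJL, BDJ, BDL, BEG, BEJ, BFG, BFL, DGM, DJM, EFM, EGM, FLM, JLM

giving chain groups C_0 ≅ Z^9, C_1 ≅ Z^27, C_2 ≅ Z^18.

The boundary map ∂_1: C_1 → C_0 sends each edge [p,q] (with p < q) to q − p. For instance
  ∂LM = M − L.
This gives a 9×27 integer matrix of rank 8; reducing to Smith normal form yields diagonal entries (1,1,1,1,1,1,1,1).

∂_2: C_2 → C_1 maps a triangle to the signed sum of its edges. For instance
  ∂DJM = JM − DM + DJ,
  ∂BFG = FG − BG + BF.
As a 27×18 matrix over Z this has rank 18, with invariant factors (1,1,1,1,1,1,1,1,1,1,1,1,1,1,1,1,1,2).

From H_k ≅ ker(∂_k) / im(∂_{k+1}) we obtain:

  H_0: rank C_0 − rank ∂_1 = 9 − 8 = 1, and the invariant factors of ∂_1 are all 1, so H_0 = Z.
  H_1: rank ker ∂_1 − rank ∂_2 = (27 − 8) − 18 = 1, and ∂_2 has invariant factor 2 > 1, so H_1 = Z ⊕ Z/2.
  H_2: rank ker ∂_2 − rank ∂_3 = (18 − 18) − 0 = 0, and there is no ∂_3, so H_2 = 0.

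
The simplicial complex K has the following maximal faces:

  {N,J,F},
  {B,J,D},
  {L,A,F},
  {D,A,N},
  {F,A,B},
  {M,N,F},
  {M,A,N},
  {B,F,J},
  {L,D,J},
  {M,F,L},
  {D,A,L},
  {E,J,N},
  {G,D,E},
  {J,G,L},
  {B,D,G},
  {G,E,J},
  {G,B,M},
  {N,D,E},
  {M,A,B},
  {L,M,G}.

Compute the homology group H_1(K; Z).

H_1 ≅ Z ⊕ Z_2.

Take the total order A < B < D < E < F < G < J < L < M < N on the vertex set. Then K (dimension 2) consists of the simplices:

  0-simplices (10): A, B, D, E, F, G, J, L, M, N
  1-simplices (30): AB, AD, AF, AL, AM, AN, BD, BF, BG, BJ, BM, DE, DG, DJ, DL, DN, EG, EJ, EN, FJ, FL, FM, FN, GJ, GL, GM, JL, JN, LM, MN
  2-simplices (20): ABF, ABM, ADL, ADN, AFL, AMN, BDG, BDJ, BFJ, BGM, DEG, DEN, DJL, EGJ, EJN, FJN, FLM, FMN, GJL, GLM

Hence C_0 ≅ Z^10, C_1 ≅ Z^30, C_2 ≅ Z^20.

The boundary map ∂_1: C_1 → C_0 sends each edge [p,q] (with p < q) to q − p.
The 10×30 boundary matrix has rank 9 and Smith normal form diag(1,1,1,1,1,1,1,1,1).

The boundary map ∂_2: C_2 → C_1 acts by ∂[p,q,r] = [q,r] − [p,r] + [p,q]. For instance
  ∂DEG = EG − DG + DE,
  ∂EGJ = GJ − EJ + EG.
As a 30×20 matrix over Z this has rank 20, with invariant factors (1,1,1,1,1,1,1,1,1,1,1,1,1,1,1,1,1,1,1,2).

From H_k ≅ ker(∂_k) / im(∂_{k+1}) we obtain:

  H_1: rank ker ∂_1 − rank ∂_2 = (30 − 9) − 20 = 1, and ∂_2 has invariant factor 2 > 1, so H_1 = Z ⊕ Z_2.

(K is a triangulation of the Klein bottle.)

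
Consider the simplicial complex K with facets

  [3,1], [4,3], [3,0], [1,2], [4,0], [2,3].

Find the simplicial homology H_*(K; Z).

Take the total order 0 < 1 < 2 < 3 < 4 on the vertex set. Then K (dimension 1) consists of the simplices:

  0-simplices (5): [0], [1], [2], [3], [4]
  1-simplices (6): [0,3], [0,4], [1,2], [1,3], [2,3], [3,4]

so the chain groups are C_0 ≅ Z^5, C_1 ≅ Z^6.

∂_1: C_1 → C_0 is given by ∂[p,q] = [q] − [p].
As a 5×6 matrix over Z this has rank 4, with invariant factors (1,1,1,1).

Now H_k = ker ∂_k / im ∂_{k+1}, so:

  H_0: rank C_0 − rank ∂_1 = 5 − 4 = 1, and the invariant factors of ∂_1 are all 1, so H_0 ≅ Z.
  H_1: rank ker ∂_1 − rank ∂_2 = (6 − 4) − 0 = 2, and there is no ∂_2, so H_1 ≅ Z^2.

As a check, the Euler characteristic is 5 − 6 = -1, which agrees with 1 − 2 = -1.

H_0 ≅ Z,  H_1 ≅ Z^2.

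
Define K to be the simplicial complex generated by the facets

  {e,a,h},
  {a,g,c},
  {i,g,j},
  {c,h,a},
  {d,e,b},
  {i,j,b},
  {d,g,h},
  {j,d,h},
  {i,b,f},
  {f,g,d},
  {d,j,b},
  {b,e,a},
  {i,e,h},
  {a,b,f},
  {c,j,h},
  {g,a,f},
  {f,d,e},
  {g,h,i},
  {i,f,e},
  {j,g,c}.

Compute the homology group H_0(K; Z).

H_0 ≅ Z.

We work with the vertex ordering a < b < c < d < e < f < g < h < i < j. The simplices of K, each written with vertices in increasing order, are:

  0-simplices (10): a, b, c, d, e, f, g, h, i, j
  1-simplices (30): ab, ac, ae, af, ag, ah, bd, be, bf, bi, bj, cg, ch, cj, de, df, dg, dh, dj, ef, eh, ei, fg, fi, gh, gi, gj, hi, hj, ij
  2-simplices (20): abe, abf, acg, ach, aeh, afg, bde, bdj, bfi, bij, cgj, chj, def, dfg, dgh, dhj, efi, ehi, ghi, gij

Hence C_0 ≅ Z^10, C_1 ≅ Z^30, C_2 ≅ Z^20.

The boundary map ∂_1: C_1 → C_0 maps an edge to its endpoints' difference, ∂[p,q] = q − p. For instance
  ∂eh = h − e.
The 10×30 boundary matrix has rank 9 and Smith normal form diag(1,1,1,1,1,1,1,1,1).

Boundary ∂_2: C_2 → C_1 sends each 2-simplex [p,q,r] to [q,r] − [p,r] + [p,q]. For instance
  ∂dgh = gh − dh + dg,
  ∂gij = ij − gj + gi.
The resulting 30×20 matrix has rank 20, and its Smith normal form has invariant factors (1,1,1,1,1,1,1,1,1,1,1,1,1,1,1,1,1,1,1,2).

Computing H_k = (kernel of ∂_k) / (image of ∂_{k+1}):

  H_0: rank C_0 − rank ∂_1 = 10 − 9 = 1, and the invariant factors of ∂_1 are all 1, so H_0 ≅ Z.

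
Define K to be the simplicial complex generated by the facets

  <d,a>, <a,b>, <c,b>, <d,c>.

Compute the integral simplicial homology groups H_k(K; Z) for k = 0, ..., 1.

H_0 = Z,  H_1 = Z.

Fix the vertex order a < b < c < d and write every simplex with vertices in increasing order. Then dim K = 1 and the simplices of K are:

  0-simplices (4): a, b, c, d
  1-simplices (4): ab, ad, bc, cd

Hence C_0 ≅ Z^4, C_1 ≅ Z^4.

The boundary map ∂_1: C_1 → C_0 maps an edge to its endpoints' difference, ∂[p,q] = q − p. For instance
  ∂ab = b − a.
As a 4×4 matrix over Z this has rank 3, with invariant factors (1,1,1).

Reading off H_k = ker ∂_k / im ∂_{k+1}:

  H_0: rank C_0 − rank ∂_1 = 4 − 3 = 1, and the invariant factors of ∂_1 are all 1, so H_0 ≅ Z.
  H_1: rank ker ∂_1 − rank ∂_2 = (4 − 3) − 0 = 1, and there is no ∂_2, so H_1 ≅ Z.

As a check, the Euler characteristic is 4 − 4 = 0, which agrees with 1 − 1 = 0.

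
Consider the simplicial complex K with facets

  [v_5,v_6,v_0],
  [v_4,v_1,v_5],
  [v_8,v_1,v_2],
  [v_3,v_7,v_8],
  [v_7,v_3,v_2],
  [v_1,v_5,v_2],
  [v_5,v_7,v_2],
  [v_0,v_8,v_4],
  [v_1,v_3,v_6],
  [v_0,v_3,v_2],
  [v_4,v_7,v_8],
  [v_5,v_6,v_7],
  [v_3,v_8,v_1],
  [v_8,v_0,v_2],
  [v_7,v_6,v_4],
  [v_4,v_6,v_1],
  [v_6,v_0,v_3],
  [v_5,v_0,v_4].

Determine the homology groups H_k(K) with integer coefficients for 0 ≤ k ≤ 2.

H_0 ≅ Z,  H_1 ≅ Z ⊕ Z/2Z,  H_2 = 0.

Order the vertices as v_0 < v_1 < v_2 < v_3 < v_4 < v_5 < v_6 < v_7 < v_8. Listing each simplex with vertices in this order, K has dimension 2 with simplices:

  0-simplices (9): [v_0], [v_1], [v_2], [v_3], [v_4], [v_5], [v_6], [v_7], [v_8]
  1-simplices (27): (27 of them)
  2-simplices (18): (18 of them)

Hence C_0 ≅ Z^9, C_1 ≅ Z^27, C_2 ≅ Z^18.

The boundary map ∂_1: C_1 → C_0 maps an edge to its endpoints' difference, ∂[p,q] = q − p. For instance
  ∂[v_0,v_3] = [v_3] − [v_0].
This gives a 9×27 integer matrix of rank 8; reducing to Smith normal form yields diagonal entries (1,1,1,1,1,1,1,1).

∂_2: C_2 → C_1 sends each 2-simplex [p,q,r] to [q,r] − [p,r] + [p,q]. For instance
  ∂[v_4,v_7,v_8] = [v_7,v_8] − [v_4,v_8] + [v_4,v_7],
  ∂[v_0,v_3,v_6] = [v_3,v_6] − [v_0,v_6] + [v_0,v_3].
As a 27×18 matrix over Z this has rank 18, with invariant factors (1,1,1,1,1,1,1,1,1,1,1,1,1,1,1,1,1,2).

Reading off H_k = ker ∂_k / im ∂_{k+1}:

  H_0: rank C_0 − rank ∂_1 = 9 − 8 = 1, and the invariant factors of ∂_1 are all 1, so H_0 ≅ Z.
  H_1: rank ker ∂_1 − rank ∂_2 = (27 − 8) − 18 = 1, and ∂_2 has invariant factor 2 > 1, so H_1 ≅ Z ⊕ Z/2Z.
  H_2: rank ker ∂_2 − rank ∂_3 = (18 − 18) − 0 = 0, and there is no ∂_3, so H_2 ≅ 0.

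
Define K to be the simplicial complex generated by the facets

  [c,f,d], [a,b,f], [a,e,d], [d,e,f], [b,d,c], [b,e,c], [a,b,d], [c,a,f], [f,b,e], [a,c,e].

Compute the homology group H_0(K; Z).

K has 6 vertices, 15 edges, 10 triangles.
rank ∂_0 = 0, rank ∂_1 = 5 ⇒ b_0 = 6 − 0 − 5 = 1; all invariant factors of ∂_1 are 1 so no torsion. So H_0 ≅ Z.

H_0 = Z.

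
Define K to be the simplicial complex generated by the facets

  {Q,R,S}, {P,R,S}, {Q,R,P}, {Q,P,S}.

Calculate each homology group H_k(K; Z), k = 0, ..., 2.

H_0 = Z,  H_1 = 0,  H_2 = Z.

Fix the vertex order P < Q < R < S and write every simplex with vertices in increasing order. Then dim K = 2 and the simplices of K are:

  0-simplices (4): P, Q, R, S
  1-simplices (6): PQ, PR, PS, QR, QS, RS
  2-simplices (4): PQR, PQS, PRS, QRS

Hence C_0 ≅ Z^4, C_1 ≅ Z^6, C_2 ≅ Z^4.

The boundary map ∂_1: C_1 → C_0 maps an edge to its endpoints' difference, ∂[p,q] = q − p. For instance
  ∂PS = S − P.
The 4×6 boundary matrix has rank 3 and Smith normal form diag(1,1,1).

∂_2: C_2 → C_1 maps a triangle to the signed sum of its edges. For instance
  ∂PQS = QS − PS + PQ,
  ∂QRS = RS − QS + QR.
This gives a 6×4 integer matrix of rank 3; reducing to Smith normal form yields diagonal entries (1,1,1).

Now H_k = ker ∂_k / im ∂_{k+1}, so:

  H_0: rank C_0 − rank ∂_1 = 4 − 3 = 1, and the invariant factors of ∂_1 are all 1, so H_0 ≅ Z.
  H_1: rank ker ∂_1 − rank ∂_2 = (6 − 3) − 3 = 0, and the invariant factors of ∂_2 are all 1, so H_1 ≅ 0.
  H_2: rank ker ∂_2 − rank ∂_3 = (4 − 3) − 0 = 1, and there is no ∂_3, so H_2 ≅ Z.

As a check, the Euler characteristic is 4 − 6 + 4 = 2, which agrees with 1 − 0 + 1 = 2.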